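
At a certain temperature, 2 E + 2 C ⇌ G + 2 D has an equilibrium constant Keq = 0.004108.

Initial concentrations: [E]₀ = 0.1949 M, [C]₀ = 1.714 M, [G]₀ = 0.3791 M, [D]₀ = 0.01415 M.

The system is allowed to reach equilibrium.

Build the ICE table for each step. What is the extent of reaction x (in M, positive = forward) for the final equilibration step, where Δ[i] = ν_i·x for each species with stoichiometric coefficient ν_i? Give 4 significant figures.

x = 0.008471 M

Q₀ = 6.8018e-04 vs Keq = 0.004108 ⇒ Q<K, forward
Step 1:
                   E          C          G          D
  Initial     0.1949      1.714     0.3791    0.01415
  Change    -0.01694   -0.01694   0.008471    0.01694
  Equil        0.178      1.697     0.3876    0.03109
  solve Keq expr → x = 0.008471; check Q = 0.004108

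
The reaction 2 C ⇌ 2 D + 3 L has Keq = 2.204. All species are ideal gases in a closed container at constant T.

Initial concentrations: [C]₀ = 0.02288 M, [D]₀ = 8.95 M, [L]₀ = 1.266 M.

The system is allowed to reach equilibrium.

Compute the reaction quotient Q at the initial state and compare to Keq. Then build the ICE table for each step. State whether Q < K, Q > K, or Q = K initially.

Q₀ = 3.1048e+05; Q > K (proceeds reverse)

Q₀ = 3.1048e+05 vs Keq = 2.204 ⇒ Q>K, reverse
Step 1:
                   C          D          L
  init       0.02288       8.95      1.266
  Δ           0.6768    -0.6768     -1.015
  eq          0.6997      8.273     0.2507
  solve Keq expr → x = -0.3384; check Q = 2.204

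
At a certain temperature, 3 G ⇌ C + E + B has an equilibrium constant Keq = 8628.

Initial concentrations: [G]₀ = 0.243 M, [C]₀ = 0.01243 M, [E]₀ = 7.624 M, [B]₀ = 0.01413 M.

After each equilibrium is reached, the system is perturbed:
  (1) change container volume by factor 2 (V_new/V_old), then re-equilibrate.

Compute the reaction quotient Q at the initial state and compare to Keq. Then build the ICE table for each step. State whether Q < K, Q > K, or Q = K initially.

Q₀ = 0.09332; Q < K (proceeds forward)

Q₀ = 0.09332 vs Keq = 8628 ⇒ Q<K, forward
Step 1:
                  G         C         E         B
  I           0.243   0.01243     7.624   0.01413
  C          -0.224   0.07465   0.07465   0.07465
  E         0.01904   0.08708     7.699   0.08878
  solve Keq expr → x = 0.07465; check Q = 8628
Then change container volume by factor 2 (V_new/V_old).
Step 2:
                  G         C         E         B
  I        0.009518   0.04354     3.849   0.04439
  C               0         0         0         0
  E        0.009518   0.04354     3.849   0.04439
  solve Keq expr → x = 0; check Q = 8628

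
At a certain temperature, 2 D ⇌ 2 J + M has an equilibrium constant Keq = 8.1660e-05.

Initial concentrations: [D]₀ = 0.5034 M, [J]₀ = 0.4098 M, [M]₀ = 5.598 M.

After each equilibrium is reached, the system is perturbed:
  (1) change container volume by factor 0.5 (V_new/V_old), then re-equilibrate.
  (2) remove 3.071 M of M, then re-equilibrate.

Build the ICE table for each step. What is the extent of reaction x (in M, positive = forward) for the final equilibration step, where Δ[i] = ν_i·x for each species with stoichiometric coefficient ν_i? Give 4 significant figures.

Q₀ = 3.71 vs Keq = 8.1660e-05 ⇒ Q>K, reverse
Step 1:
                   D          J          M
  Initial     0.5034     0.4098      5.598
  Change      0.4063    -0.4063    -0.2031
  Equil       0.9097   0.003539      5.395
  solve Keq expr → x = -0.2031; check Q = 8.1660e-05
Then change container volume by factor 0.5 (V_new/V_old).
Step 2:
                   D          J          M
  Initial      1.819   0.007078      10.79
  Change    0.002067  -0.002067  -0.001034
  Equil        1.821   0.005011      10.79
  solve Keq expr → x = -0.001034; check Q = 8.1660e-05
Then remove 3.071 M of M.
Step 3:
                   D          J          M
  Initial      1.821   0.005011      7.718
  Change  -9.1054e-04 9.1054e-04 4.5527e-04
  Equil         1.82   0.005922      7.718
  solve Keq expr → x = 4.5527e-04; check Q = 8.1660e-05

x = 4.5527e-04 M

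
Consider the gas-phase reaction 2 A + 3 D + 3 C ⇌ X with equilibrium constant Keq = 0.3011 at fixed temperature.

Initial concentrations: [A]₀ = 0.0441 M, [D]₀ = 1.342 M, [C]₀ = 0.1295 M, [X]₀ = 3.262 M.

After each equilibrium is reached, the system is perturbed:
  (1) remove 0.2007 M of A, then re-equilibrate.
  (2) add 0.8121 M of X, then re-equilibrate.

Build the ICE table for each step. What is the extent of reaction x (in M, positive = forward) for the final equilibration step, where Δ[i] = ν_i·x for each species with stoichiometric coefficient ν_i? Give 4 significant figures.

x = -0.01396 M

Q₀ = 3.1955e+05 vs Keq = 0.3011 ⇒ Q>K, reverse
Step 1:
                   A          D          C          X
  I           0.0441      1.342     0.1295      3.262
  C           0.6711      1.007      1.007    -0.3356
  E           0.7152      2.349      1.136      2.926
  solve Keq expr → x = -0.3356; check Q = 0.3011
Then remove 0.2007 M of A.
Step 2:
                   A          D          C          X
  I           0.5145      2.349      1.136      2.926
  C          0.06947     0.1042     0.1042   -0.03473
  E            0.584      2.453       1.24      2.892
  solve Keq expr → x = -0.03473; check Q = 0.3011
Then add 0.8121 M of X.
Step 3:
                   A          D          C          X
  I            0.584      2.453       1.24      3.704
  C          0.02791    0.04187    0.04187   -0.01396
  E           0.6119      2.495      1.282       3.69
  solve Keq expr → x = -0.01396; check Q = 0.3011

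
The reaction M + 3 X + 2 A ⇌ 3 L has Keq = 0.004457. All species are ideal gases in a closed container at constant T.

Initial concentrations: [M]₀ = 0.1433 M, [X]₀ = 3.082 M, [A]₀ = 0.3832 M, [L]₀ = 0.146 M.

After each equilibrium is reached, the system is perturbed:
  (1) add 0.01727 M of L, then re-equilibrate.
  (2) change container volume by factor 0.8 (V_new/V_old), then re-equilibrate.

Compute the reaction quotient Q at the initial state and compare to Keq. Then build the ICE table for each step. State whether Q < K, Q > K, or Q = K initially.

Q₀ = 0.005052; Q > K (proceeds reverse)

Q₀ = 0.005052 vs Keq = 0.004457 ⇒ Q>K, reverse
Step 1:
                  M         X         A         L
  init       0.1433     3.082    0.3832     0.146
  Δ        0.001512  0.004536  0.003024 -0.004536
  eq         0.1448     3.087    0.3862    0.1415
  solve Keq expr → x = -0.001512; check Q = 0.004457
Then add 0.01727 M of L.
Step 2:
                  M         X         A         L
  init       0.1448     3.087    0.3862    0.1587
  Δ        0.004367    0.0131  0.008734   -0.0131
  eq         0.1492       3.1     0.395    0.1456
  solve Keq expr → x = -0.004367; check Q = 0.004457
Then change container volume by factor 0.8 (V_new/V_old).
Step 3:
                  M         X         A         L
  init       0.1865     3.875    0.4937     0.182
  Δ        -0.01086  -0.03259  -0.02173   0.03259
  eq         0.1756     3.842     0.472    0.2146
  solve Keq expr → x = 0.01086; check Q = 0.004457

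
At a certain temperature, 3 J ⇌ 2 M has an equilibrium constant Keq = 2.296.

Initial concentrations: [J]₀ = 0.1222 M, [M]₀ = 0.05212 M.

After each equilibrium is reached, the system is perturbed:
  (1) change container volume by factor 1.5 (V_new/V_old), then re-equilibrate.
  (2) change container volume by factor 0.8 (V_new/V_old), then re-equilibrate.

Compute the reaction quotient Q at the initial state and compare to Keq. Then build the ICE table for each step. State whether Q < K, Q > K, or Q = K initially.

Q₀ = 1.489 vs Keq = 2.296 ⇒ Q<K, forward
Step 1:
                  J         M
  I          0.1222   0.05212
  C       -0.008714  0.005809
  E          0.1135   0.05793
  solve Keq expr → x = 0.002905; check Q = 2.296
Then change container volume by factor 1.5 (V_new/V_old).
Step 2:
                  J         M
  I         0.07566   0.03862
  C        0.005439 -0.003626
  E          0.0811   0.03499
  solve Keq expr → x = -0.001813; check Q = 2.296
Then change container volume by factor 0.8 (V_new/V_old).
Step 3:
                  J         M
  I          0.1014   0.04374
  C       -0.003732  0.002488
  E         0.09764   0.04623
  solve Keq expr → x = 0.001244; check Q = 2.296

Q₀ = 1.489; Q < K (proceeds forward)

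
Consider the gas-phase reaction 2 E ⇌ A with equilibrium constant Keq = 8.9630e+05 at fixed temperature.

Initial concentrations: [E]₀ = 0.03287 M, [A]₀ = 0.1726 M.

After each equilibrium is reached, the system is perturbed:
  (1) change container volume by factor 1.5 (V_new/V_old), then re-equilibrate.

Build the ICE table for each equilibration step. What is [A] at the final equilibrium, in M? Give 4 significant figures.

Q₀ = 159.8 vs Keq = 8.9630e+05 ⇒ Q<K, forward
Step 1:
                  E         A
  init      0.03287    0.1726
  Δ        -0.03241   0.01621
  eq      4.5897e-04    0.1888
  solve Keq expr → x = 0.01621; check Q = 8.9630e+05
Then change container volume by factor 1.5 (V_new/V_old).
Step 2:
                  E         A
  init    3.0598e-04    0.1259
  Δ       6.8716e-05 -3.4358e-05
  eq      3.7469e-04    0.1258
  solve Keq expr → x = -3.4358e-05; check Q = 8.9630e+05

[A]_eq = 0.1258 M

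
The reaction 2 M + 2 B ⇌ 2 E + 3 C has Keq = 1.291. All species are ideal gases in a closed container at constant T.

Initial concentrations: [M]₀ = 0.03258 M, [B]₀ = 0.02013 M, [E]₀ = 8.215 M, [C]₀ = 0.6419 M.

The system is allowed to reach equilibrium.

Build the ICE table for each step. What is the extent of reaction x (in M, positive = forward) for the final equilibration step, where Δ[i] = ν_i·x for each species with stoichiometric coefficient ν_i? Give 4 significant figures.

x = -0.1869 M

Q₀ = 4.1498e+07 vs Keq = 1.291 ⇒ Q>K, reverse
Step 1:
                  M         B         E         C
  I         0.03258   0.02013     8.215    0.6419
  C          0.3737    0.3737   -0.3737   -0.5606
  E          0.4063    0.3939     7.841   0.08132
  solve Keq expr → x = -0.1869; check Q = 1.291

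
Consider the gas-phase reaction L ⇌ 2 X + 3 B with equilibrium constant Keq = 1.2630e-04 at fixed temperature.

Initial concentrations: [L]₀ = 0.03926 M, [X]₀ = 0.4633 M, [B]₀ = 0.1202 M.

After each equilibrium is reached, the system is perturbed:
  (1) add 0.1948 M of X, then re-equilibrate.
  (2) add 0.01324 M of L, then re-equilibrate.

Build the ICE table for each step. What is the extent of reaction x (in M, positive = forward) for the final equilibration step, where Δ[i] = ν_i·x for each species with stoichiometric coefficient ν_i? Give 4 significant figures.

x = 5.4452e-04 M

Q₀ = 0.009495 vs Keq = 1.2630e-04 ⇒ Q>K, reverse
Step 1:
                    L           X           B
  Initial     0.03926      0.4633      0.1202
  Change      0.02772    -0.05543    -0.08315
  Equil       0.06698      0.4079     0.03705
  solve Keq expr → x = -0.02772; check Q = 1.2630e-04
Then add 0.1948 M of X.
Step 2:
                    L           X           B
  Initial     0.06698      0.6027     0.03705
  Change     0.002649   -0.005298   -0.007948
  Equil       0.06963      0.5974      0.0291
  solve Keq expr → x = -0.002649; check Q = 1.2630e-04
Then add 0.01324 M of L.
Step 3:
                    L           X           B
  Initial     0.08287      0.5974      0.0291
  Change  -5.4452e-04    0.001089    0.001634
  Equil       0.08232      0.5985     0.03073
  solve Keq expr → x = 5.4452e-04; check Q = 1.2630e-04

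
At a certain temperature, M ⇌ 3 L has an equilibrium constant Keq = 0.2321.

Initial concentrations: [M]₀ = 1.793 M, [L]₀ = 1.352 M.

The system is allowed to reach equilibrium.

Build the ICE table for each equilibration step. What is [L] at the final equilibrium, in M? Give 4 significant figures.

Q₀ = 1.378 vs Keq = 0.2321 ⇒ Q>K, reverse
Step 1:
                  M         L
  init        1.793     1.352
  Δ          0.1932   -0.5795
  eq          1.986    0.7725
  solve Keq expr → x = -0.1932; check Q = 0.2321

[L]_eq = 0.7725 M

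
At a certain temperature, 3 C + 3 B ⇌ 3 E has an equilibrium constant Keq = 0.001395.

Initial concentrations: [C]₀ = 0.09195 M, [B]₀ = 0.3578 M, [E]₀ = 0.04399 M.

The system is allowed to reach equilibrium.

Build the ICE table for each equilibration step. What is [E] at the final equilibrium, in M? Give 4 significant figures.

[E]_eq = 0.005761 M

Q₀ = 2.39 vs Keq = 0.001395 ⇒ Q>K, reverse
Step 1:
                    C           B           E
  init        0.09195      0.3578     0.04399
  Δ           0.03823     0.03823    -0.03823
  eq           0.1302       0.396    0.005761
  solve Keq expr → x = -0.01274; check Q = 0.001395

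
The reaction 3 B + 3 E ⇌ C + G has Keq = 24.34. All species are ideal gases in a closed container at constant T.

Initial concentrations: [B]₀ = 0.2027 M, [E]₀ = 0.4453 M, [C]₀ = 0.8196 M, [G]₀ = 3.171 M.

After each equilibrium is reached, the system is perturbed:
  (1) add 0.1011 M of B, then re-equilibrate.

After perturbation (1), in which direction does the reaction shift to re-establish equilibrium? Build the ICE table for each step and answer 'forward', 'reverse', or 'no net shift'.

Direction: forward

Q₀ = 3534 vs Keq = 24.34 ⇒ Q>K, reverse
Step 1:
                    B           E           C           G
  Initial      0.2027      0.4453      0.8196       3.171
  Change       0.3539      0.3539      -0.118      -0.118
  Equil        0.5566      0.7992      0.7016       3.053
  solve Keq expr → x = -0.118; check Q = 24.34
Then add 0.1011 M of B.
Step 2:
                    B           E           C           G
  Initial      0.6577      0.7992      0.7016       3.053
  Change     -0.05427    -0.05427     0.01809     0.01809
  Equil        0.6034      0.7449      0.7197       3.071
  solve Keq expr → x = 0.01809; check Q = 24.34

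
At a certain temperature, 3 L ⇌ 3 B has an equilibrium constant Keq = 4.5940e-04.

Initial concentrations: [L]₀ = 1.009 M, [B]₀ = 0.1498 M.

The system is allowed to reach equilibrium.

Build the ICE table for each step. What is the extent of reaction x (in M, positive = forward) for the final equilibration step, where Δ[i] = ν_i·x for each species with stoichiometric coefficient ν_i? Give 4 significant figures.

x = -0.02226 M

Q₀ = 0.003272 vs Keq = 4.5940e-04 ⇒ Q>K, reverse
Step 1:
                  L         B
  init        1.009    0.1498
  Δ         0.06679  -0.06679
  eq          1.076   0.08301
  solve Keq expr → x = -0.02226; check Q = 4.5940e-04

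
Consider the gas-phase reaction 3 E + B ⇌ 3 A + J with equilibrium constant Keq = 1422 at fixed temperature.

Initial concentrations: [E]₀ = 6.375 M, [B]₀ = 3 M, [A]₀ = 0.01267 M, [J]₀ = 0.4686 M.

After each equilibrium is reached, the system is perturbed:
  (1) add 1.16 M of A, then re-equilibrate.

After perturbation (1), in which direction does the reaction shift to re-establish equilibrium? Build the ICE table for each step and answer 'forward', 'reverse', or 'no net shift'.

Q₀ = 1.2262e-09 vs Keq = 1422 ⇒ Q<K, forward
Step 1:
                  E         B         A         J
  I           6.375         3   0.01267    0.4686
  C          -5.716    -1.905     5.716     1.905
  E          0.6593     1.095     5.728     2.374
  solve Keq expr → x = 1.905; check Q = 1422
Then add 1.16 M of A.
Step 2:
                  E         B         A         J
  I          0.6593     1.095     6.888     2.374
  C          0.1086   0.03622   -0.1086  -0.03622
  E           0.768     1.131      6.78     2.338
  solve Keq expr → x = -0.03622; check Q = 1422

Direction: reverse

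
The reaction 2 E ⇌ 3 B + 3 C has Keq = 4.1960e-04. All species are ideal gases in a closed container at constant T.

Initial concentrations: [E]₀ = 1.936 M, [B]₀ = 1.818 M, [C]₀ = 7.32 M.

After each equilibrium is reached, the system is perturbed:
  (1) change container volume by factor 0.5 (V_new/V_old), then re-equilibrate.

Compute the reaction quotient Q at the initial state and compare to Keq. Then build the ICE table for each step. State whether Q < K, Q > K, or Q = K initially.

Q₀ = 628.8 vs Keq = 4.1960e-04 ⇒ Q>K, reverse
Step 1:
                   E          B          C
  I            1.936      1.818       7.32
  C            1.193     -1.789     -1.789
  E            3.129    0.02895      5.531
  solve Keq expr → x = -0.5963; check Q = 4.1960e-04
Then change container volume by factor 0.5 (V_new/V_old).
Step 2:
                   E          B          C
  I            6.257    0.05791      11.06
  C           0.0232    -0.0348    -0.0348
  E            6.281    0.02311      11.03
  solve Keq expr → x = -0.0116; check Q = 4.1960e-04

Q₀ = 628.8; Q > K (proceeds reverse)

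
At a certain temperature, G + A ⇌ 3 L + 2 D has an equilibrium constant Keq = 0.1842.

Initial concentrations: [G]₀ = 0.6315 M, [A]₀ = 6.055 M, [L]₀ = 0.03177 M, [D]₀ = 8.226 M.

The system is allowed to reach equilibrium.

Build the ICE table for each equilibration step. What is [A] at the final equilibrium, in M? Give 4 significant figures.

[A]_eq = 5.996 M

Q₀ = 5.6747e-04 vs Keq = 0.1842 ⇒ Q<K, forward
Step 1:
                    G           A           L           D
  I            0.6315       6.055     0.03177       8.226
  C          -0.05896    -0.05896      0.1769      0.1179
  E            0.5725       5.996      0.2086       8.344
  solve Keq expr → x = 0.05896; check Q = 0.1842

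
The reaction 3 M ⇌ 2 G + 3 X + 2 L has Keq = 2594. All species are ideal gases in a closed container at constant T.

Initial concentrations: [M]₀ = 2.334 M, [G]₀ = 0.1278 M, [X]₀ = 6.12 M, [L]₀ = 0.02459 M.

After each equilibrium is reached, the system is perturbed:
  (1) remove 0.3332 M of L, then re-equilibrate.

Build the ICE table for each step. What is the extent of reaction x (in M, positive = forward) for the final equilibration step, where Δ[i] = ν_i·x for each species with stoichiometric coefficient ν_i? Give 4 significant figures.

Q₀ = 1.7805e-04 vs Keq = 2594 ⇒ Q<K, forward
Step 1:
                   M          G          X          L
  Initial      2.334     0.1278       6.12    0.02459
  Change      -1.639      1.093      1.639      1.093
  Equil       0.6946      1.221      7.759      1.118
  solve Keq expr → x = 0.5465; check Q = 2594
Then remove 0.3332 M of L.
Step 2:
                   M          G          X          L
  Initial     0.6946      1.221      7.759     0.7843
  Change    -0.09173    0.06116    0.09173    0.06116
  Equil       0.6029      1.282      7.851     0.8455
  solve Keq expr → x = 0.03058; check Q = 2594

x = 0.03058 M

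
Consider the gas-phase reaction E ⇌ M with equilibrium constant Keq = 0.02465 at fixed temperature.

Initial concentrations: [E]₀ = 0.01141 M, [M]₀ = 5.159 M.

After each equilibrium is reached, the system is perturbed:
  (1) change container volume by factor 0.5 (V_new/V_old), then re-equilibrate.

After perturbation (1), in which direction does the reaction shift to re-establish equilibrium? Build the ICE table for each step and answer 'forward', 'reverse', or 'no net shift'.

Q₀ = 452.1 vs Keq = 0.02465 ⇒ Q>K, reverse
Step 1:
                   E          M
  init       0.01141      5.159
  Δ            5.035     -5.035
  eq           5.046     0.1244
  solve Keq expr → x = -5.035; check Q = 0.02465
Then change container volume by factor 0.5 (V_new/V_old).
Step 2:
                   E          M
  init         10.09     0.2488
  Δ                0          0
  eq           10.09     0.2488
  solve Keq expr → x = 0; check Q = 0.02465

Direction: no net shift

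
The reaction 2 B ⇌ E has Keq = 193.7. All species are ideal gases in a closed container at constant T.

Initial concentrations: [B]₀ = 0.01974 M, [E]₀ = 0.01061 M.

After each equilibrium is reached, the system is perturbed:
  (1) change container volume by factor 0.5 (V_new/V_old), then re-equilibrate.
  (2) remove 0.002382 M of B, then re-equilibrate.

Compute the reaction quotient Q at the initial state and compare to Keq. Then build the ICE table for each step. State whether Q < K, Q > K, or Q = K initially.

Q₀ = 27.23; Q < K (proceeds forward)

Q₀ = 27.23 vs Keq = 193.7 ⇒ Q<K, forward
Step 1:
                  B         E
  Initial   0.01974   0.01061
  Change   -0.01067  0.005334
  Equil    0.009073   0.01594
  solve Keq expr → x = 0.005334; check Q = 193.7
Then change container volume by factor 0.5 (V_new/V_old).
Step 2:
                  B         E
  Initial   0.01815   0.03189
  Change  -0.004837  0.002418
  Equil     0.01331   0.03431
  solve Keq expr → x = 0.002418; check Q = 193.7
Then remove 0.002382 M of B.
Step 3:
                  B         E
  Initial   0.01093   0.03431
  Change    0.00217 -0.001085
  Equil      0.0131   0.03322
  solve Keq expr → x = -0.001085; check Q = 193.7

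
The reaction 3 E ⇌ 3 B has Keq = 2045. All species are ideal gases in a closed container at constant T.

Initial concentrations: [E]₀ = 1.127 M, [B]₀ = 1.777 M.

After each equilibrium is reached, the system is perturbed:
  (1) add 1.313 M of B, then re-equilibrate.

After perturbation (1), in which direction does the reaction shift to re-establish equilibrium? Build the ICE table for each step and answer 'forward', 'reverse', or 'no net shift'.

Q₀ = 3.92 vs Keq = 2045 ⇒ Q<K, forward
Step 1:
                    E           B
  I             1.127       1.777
  C           -0.9149      0.9149
  E            0.2121       2.692
  solve Keq expr → x = 0.305; check Q = 2045
Then add 1.313 M of B.
Step 2:
                    E           B
  I            0.2121       4.005
  C           0.09589    -0.09589
  E             0.308       3.909
  solve Keq expr → x = -0.03196; check Q = 2045

Direction: reverse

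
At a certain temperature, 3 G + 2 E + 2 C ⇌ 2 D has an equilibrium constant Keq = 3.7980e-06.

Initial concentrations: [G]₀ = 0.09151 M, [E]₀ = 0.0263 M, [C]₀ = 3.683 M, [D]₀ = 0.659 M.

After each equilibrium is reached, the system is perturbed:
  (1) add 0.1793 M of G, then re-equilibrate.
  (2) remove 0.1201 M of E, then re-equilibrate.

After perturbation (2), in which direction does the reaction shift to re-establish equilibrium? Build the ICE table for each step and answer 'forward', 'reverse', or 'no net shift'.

Direction: reverse

Q₀ = 6.0402e+04 vs Keq = 3.7980e-06 ⇒ Q>K, reverse
Step 1:
                    G           E           C           D
  I           0.09151      0.0263       3.683       0.659
  C             0.979      0.6526      0.6526     -0.6526
  E              1.07      0.6789       4.336    0.006354
  solve Keq expr → x = -0.3263; check Q = 3.7980e-06
Then add 0.1793 M of G.
Step 2:
                    G           E           C           D
  I              1.25      0.6789       4.336    0.006354
  C         -0.002424   -0.001616   -0.001616    0.001616
  E             1.247      0.6773       4.334     0.00797
  solve Keq expr → x = 8.0806e-04; check Q = 3.7980e-06
Then remove 0.1201 M of E.
Step 3:
                    G           E           C           D
  I             1.247      0.5572       4.334     0.00797
  C          0.002068    0.001379    0.001379   -0.001379
  E             1.249      0.5586       4.335    0.006591
  solve Keq expr → x = -6.8926e-04; check Q = 3.7980e-06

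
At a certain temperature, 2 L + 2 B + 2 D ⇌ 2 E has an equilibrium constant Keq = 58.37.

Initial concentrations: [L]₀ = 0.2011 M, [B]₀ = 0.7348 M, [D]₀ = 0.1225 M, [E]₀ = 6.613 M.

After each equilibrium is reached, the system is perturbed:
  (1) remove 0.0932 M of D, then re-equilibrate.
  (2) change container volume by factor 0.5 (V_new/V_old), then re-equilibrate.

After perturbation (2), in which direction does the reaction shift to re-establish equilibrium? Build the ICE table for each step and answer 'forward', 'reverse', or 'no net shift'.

Direction: forward

Q₀ = 1.3346e+05 vs Keq = 58.37 ⇒ Q>K, reverse
Step 1:
                    L           B           D           E
  init         0.2011      0.7348      0.1225       6.613
  Δ            0.6052      0.6052      0.6052     -0.6052
  eq           0.8063        1.34      0.7277       6.008
  solve Keq expr → x = -0.3026; check Q = 58.37
Then remove 0.0932 M of D.
Step 2:
                    L           B           D           E
  init         0.8063        1.34      0.6345       6.008
  Δ           0.03759     0.03759     0.03759    -0.03759
  eq           0.8439       1.378      0.6721        5.97
  solve Keq expr → x = -0.01879; check Q = 58.37
Then change container volume by factor 0.5 (V_new/V_old).
Step 3:
                    L           B           D           E
  init          1.688       2.755       1.344       11.94
  Δ           -0.6216     -0.6216     -0.6216      0.6216
  eq            1.066       2.134      0.7227       12.56
  solve Keq expr → x = 0.3108; check Q = 58.37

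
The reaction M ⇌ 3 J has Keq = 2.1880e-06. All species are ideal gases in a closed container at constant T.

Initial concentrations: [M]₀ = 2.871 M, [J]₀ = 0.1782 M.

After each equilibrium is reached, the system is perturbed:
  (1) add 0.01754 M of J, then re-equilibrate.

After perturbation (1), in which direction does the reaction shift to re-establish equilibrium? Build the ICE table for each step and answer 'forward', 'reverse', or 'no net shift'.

Q₀ = 0.001971 vs Keq = 2.1880e-06 ⇒ Q>K, reverse
Step 1:
                  M         J
  I           2.871    0.1782
  C         0.05321   -0.1596
  E           2.924   0.01856
  solve Keq expr → x = -0.05321; check Q = 2.1880e-06
Then add 0.01754 M of J.
Step 2:
                  M         J
  I           2.924    0.0361
  C        0.005843  -0.01753
  E            2.93   0.01858
  solve Keq expr → x = -0.005843; check Q = 2.1880e-06

Direction: reverse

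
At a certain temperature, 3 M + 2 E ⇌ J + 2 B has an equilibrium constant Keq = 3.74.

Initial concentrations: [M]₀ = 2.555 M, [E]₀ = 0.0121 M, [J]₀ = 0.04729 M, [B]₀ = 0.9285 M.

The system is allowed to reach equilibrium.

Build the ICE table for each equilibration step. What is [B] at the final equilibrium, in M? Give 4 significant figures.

Q₀ = 16.7 vs Keq = 3.74 ⇒ Q>K, reverse
Step 1:
                   M          E          J          B
  init         2.555     0.0121    0.04729     0.9285
  Δ          0.01703    0.01135  -0.005677   -0.01135
  eq           2.572    0.02345    0.04161     0.9171
  solve Keq expr → x = -0.005677; check Q = 3.74

[B]_eq = 0.9171 M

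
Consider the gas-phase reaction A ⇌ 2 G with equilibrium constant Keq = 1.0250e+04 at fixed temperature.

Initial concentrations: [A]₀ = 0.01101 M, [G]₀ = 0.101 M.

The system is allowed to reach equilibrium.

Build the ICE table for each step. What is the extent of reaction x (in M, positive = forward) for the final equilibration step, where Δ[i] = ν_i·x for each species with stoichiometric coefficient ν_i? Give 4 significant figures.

x = 0.01101 M

Q₀ = 0.9265 vs Keq = 1.0250e+04 ⇒ Q<K, forward
Step 1:
                    A           G
  I           0.01101       0.101
  C          -0.01101     0.02202
  E        1.4764e-06       0.123
  solve Keq expr → x = 0.01101; check Q = 1.0250e+04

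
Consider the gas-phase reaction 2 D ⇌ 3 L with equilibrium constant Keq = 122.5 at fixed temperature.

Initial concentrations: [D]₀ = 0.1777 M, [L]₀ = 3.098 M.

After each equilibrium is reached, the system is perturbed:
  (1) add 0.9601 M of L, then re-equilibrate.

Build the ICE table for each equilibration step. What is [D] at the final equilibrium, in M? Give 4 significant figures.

Q₀ = 941.6 vs Keq = 122.5 ⇒ Q>K, reverse
Step 1:
                  D         L
  Initial    0.1777     3.098
  Change     0.2337   -0.3506
  Equil      0.4114     2.747
  solve Keq expr → x = -0.1169; check Q = 122.5
Then add 0.9601 M of L.
Step 2:
                  D         L
  Initial    0.4114     3.707
  Change     0.1687    -0.253
  Equil      0.5801     3.454
  solve Keq expr → x = -0.08433; check Q = 122.5

[D]_eq = 0.5801 M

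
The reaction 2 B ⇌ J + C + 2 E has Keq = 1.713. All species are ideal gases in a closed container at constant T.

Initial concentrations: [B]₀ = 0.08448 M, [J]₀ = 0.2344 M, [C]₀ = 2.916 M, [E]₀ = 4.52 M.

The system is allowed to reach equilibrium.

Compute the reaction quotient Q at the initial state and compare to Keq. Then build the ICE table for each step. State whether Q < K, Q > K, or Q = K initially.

Q₀ = 1957 vs Keq = 1.713 ⇒ Q>K, reverse
Step 1:
                    B           J           C           E
  Initial     0.08448      0.2344       2.916        4.52
  Change       0.4471     -0.2236     -0.2236     -0.4471
  Equil        0.5316     0.01084       2.692       4.073
  solve Keq expr → x = -0.2236; check Q = 1.713

Q₀ = 1957; Q > K (proceeds reverse)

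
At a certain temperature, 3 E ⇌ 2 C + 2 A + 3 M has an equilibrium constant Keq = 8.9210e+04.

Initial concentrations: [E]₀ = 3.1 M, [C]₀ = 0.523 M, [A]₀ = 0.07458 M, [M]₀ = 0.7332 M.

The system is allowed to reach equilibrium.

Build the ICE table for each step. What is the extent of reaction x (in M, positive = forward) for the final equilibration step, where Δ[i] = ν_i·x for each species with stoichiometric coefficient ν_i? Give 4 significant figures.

Q₀ = 2.0129e-05 vs Keq = 8.9210e+04 ⇒ Q<K, forward
Step 1:
                    E           C           A           M
  init            3.1       0.523     0.07458      0.7332
  Δ            -2.869       1.913       1.913       2.869
  eq           0.2307       2.436       1.987       3.602
  solve Keq expr → x = 0.9564; check Q = 8.9210e+04

x = 0.9564 M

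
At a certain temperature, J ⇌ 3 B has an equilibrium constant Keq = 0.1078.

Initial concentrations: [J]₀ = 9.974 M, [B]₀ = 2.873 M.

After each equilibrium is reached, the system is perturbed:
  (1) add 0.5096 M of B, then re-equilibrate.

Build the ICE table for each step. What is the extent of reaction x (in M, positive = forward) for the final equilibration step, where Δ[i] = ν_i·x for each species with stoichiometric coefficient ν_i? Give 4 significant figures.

x = -0.168 M

Q₀ = 2.378 vs Keq = 0.1078 ⇒ Q>K, reverse
Step 1:
                  J         B
  init        9.974     2.873
  Δ          0.6094    -1.828
  eq          10.58     1.045
  solve Keq expr → x = -0.6094; check Q = 0.1078
Then add 0.5096 M of B.
Step 2:
                  J         B
  init        10.58     1.555
  Δ           0.168   -0.5041
  eq          10.75      1.05
  solve Keq expr → x = -0.168; check Q = 0.1078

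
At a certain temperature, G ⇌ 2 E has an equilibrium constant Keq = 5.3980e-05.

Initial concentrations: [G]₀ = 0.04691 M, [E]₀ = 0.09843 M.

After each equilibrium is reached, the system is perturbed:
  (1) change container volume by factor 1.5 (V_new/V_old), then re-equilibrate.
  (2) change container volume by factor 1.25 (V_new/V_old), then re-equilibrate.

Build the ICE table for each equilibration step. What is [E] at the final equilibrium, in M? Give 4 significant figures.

[E]_eq = 0.00165 M

Q₀ = 0.2065 vs Keq = 5.3980e-05 ⇒ Q>K, reverse
Step 1:
                   G          E
  Initial    0.04691    0.09843
  Change     0.04808   -0.09617
  Equil      0.09499   0.002264
  solve Keq expr → x = -0.04808; check Q = 5.3980e-05
Then change container volume by factor 1.5 (V_new/V_old).
Step 2:
                   G          E
  Initial    0.06333    0.00151
  Change  -1.6841e-04 3.3682e-04
  Equil      0.06316   0.001846
  solve Keq expr → x = 1.6841e-04; check Q = 5.3980e-05
Then change container volume by factor 1.25 (V_new/V_old).
Step 3:
                   G          E
  Initial    0.05053   0.001477
  Change  -8.6471e-05 1.7294e-04
  Equil      0.05044    0.00165
  solve Keq expr → x = 8.6471e-05; check Q = 5.3980e-05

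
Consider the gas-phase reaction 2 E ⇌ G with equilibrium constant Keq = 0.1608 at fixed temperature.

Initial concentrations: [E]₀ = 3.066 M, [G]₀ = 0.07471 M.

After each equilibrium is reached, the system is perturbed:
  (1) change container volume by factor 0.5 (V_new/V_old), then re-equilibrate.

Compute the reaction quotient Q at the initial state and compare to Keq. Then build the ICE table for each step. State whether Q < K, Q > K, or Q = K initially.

Q₀ = 0.007948; Q < K (proceeds forward)

Q₀ = 0.007948 vs Keq = 0.1608 ⇒ Q<K, forward
Step 1:
                   E          G
  init         3.066    0.07471
  Δ           -1.097     0.5486
  eq           1.969     0.6233
  solve Keq expr → x = 0.5486; check Q = 0.1608
Then change container volume by factor 0.5 (V_new/V_old).
Step 2:
                   E          G
  init         3.938      1.247
  Δ          -0.7581      0.379
  eq            3.18      1.626
  solve Keq expr → x = 0.379; check Q = 0.1608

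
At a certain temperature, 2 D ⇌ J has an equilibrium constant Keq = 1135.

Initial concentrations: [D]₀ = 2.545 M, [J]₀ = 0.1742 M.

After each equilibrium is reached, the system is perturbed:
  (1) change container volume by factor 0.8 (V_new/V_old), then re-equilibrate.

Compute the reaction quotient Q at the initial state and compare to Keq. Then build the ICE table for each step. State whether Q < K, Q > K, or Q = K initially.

Q₀ = 0.0269; Q < K (proceeds forward)

Q₀ = 0.0269 vs Keq = 1135 ⇒ Q<K, forward
Step 1:
                    D           J
  Initial       2.545      0.1742
  Change        -2.51       1.255
  Equil       0.03548       1.429
  solve Keq expr → x = 1.255; check Q = 1135
Then change container volume by factor 0.8 (V_new/V_old).
Step 2:
                    D           J
  Initial     0.04435       1.786
  Change    -0.004657    0.002328
  Equil        0.0397       1.789
  solve Keq expr → x = 0.002328; check Q = 1135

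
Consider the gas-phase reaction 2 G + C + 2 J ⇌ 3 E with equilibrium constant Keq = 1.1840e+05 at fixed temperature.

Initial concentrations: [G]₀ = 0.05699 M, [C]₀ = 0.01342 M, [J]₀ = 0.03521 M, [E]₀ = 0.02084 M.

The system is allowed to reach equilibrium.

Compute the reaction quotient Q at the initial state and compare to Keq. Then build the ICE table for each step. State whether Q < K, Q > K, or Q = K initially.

Q₀ = 167.5; Q < K (proceeds forward)

Q₀ = 167.5 vs Keq = 1.1840e+05 ⇒ Q<K, forward
Step 1:
                  G         C         J         E
  init      0.05699   0.01342   0.03521   0.02084
  Δ        -0.01994  -0.00997  -0.01994   0.02991
  eq        0.03705   0.00345   0.01527   0.05075
  solve Keq expr → x = 0.00997; check Q = 1.1840e+05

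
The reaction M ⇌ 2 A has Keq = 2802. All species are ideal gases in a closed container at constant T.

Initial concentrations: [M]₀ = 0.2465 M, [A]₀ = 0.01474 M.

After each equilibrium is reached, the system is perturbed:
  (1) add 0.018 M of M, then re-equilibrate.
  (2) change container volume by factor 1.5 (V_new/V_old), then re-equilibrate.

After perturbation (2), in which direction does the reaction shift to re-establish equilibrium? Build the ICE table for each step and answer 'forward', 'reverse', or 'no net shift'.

Direction: forward

Q₀ = 8.8141e-04 vs Keq = 2802 ⇒ Q<K, forward
Step 1:
                   M          A
  I           0.2465    0.01474
  C          -0.2464     0.4928
  E       9.1939e-05     0.5076
  solve Keq expr → x = 0.2464; check Q = 2802
Then add 0.018 M of M.
Step 2:
                   M          A
  I          0.01809     0.5076
  C         -0.01799    0.03597
  E       1.0543e-04     0.5435
  solve Keq expr → x = 0.01799; check Q = 2802
Then change container volume by factor 1.5 (V_new/V_old).
Step 3:
                   M          A
  I       7.0289e-05     0.3624
  C       -2.3417e-05 4.6835e-05
  E       4.6871e-05     0.3624
  solve Keq expr → x = 2.3417e-05; check Q = 2802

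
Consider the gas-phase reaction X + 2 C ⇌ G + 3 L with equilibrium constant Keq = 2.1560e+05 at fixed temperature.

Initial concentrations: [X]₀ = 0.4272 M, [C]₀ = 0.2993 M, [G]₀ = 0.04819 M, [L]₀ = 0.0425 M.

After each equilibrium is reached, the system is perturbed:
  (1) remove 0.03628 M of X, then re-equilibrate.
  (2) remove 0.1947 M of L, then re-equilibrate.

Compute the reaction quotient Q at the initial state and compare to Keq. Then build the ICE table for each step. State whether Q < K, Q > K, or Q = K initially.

Q₀ = 9.6667e-05 vs Keq = 2.1560e+05 ⇒ Q<K, forward
Step 1:
                  X         C         G         L
  init       0.4272    0.2993   0.04819    0.0425
  Δ         -0.1493   -0.2987    0.1493     0.448
  eq         0.2779 6.2381e-04    0.1975    0.4905
  solve Keq expr → x = 0.1493; check Q = 2.1560e+05
Then remove 0.03628 M of X.
Step 2:
                  X         C         G         L
  init       0.2416 6.2381e-04    0.1975    0.4905
  Δ       2.2498e-05 4.4996e-05 -2.2498e-05 -6.7494e-05
  eq         0.2416 6.6881e-04    0.1975    0.4904
  solve Keq expr → x = -2.2498e-05; check Q = 2.1560e+05
Then remove 0.1947 M of L.
Step 3:
                  X         C         G         L
  init       0.2416 6.6881e-04    0.1975    0.2957
  Δ       -1.7726e-04 -3.5453e-04 1.7726e-04 5.3179e-04
  eq         0.2414 3.1428e-04    0.1977    0.2963
  solve Keq expr → x = 1.7726e-04; check Q = 2.1560e+05

Q₀ = 9.6667e-05; Q < K (proceeds forward)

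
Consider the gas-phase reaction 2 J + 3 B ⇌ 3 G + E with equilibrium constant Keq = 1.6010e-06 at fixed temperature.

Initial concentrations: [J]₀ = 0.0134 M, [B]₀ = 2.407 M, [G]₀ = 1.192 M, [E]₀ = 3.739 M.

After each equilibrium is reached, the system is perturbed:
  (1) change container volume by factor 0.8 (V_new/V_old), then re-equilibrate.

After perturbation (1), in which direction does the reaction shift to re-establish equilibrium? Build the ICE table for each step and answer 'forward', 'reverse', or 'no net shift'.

Q₀ = 2529 vs Keq = 1.6010e-06 ⇒ Q>K, reverse
Step 1:
                    J           B           G           E
  init         0.0134       2.407       1.192       3.739
  Δ            0.7787       1.168      -1.168     -0.3894
  eq           0.7921       3.575     0.02393        3.35
  solve Keq expr → x = -0.3894; check Q = 1.6010e-06
Then change container volume by factor 0.8 (V_new/V_old).
Step 2:
                    J           B           G           E
  init         0.9901       4.469     0.02991       4.187
  Δ         -0.001506   -0.002259    0.002259  7.5296e-04
  eq           0.9886       4.467     0.03217       4.188
  solve Keq expr → x = 7.5296e-04; check Q = 1.6010e-06

Direction: forward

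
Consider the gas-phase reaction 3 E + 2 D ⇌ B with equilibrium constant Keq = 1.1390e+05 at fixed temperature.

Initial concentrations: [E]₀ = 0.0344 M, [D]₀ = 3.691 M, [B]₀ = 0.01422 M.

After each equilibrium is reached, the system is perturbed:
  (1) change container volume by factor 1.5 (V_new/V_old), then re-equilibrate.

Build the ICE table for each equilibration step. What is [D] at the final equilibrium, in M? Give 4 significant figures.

[D]_eq = 2.447 M

Q₀ = 25.64 vs Keq = 1.1390e+05 ⇒ Q<K, forward
Step 1:
                  E         D         B
  I          0.0344     3.691   0.01422
  C        -0.03187  -0.02125   0.01062
  E         0.00253      3.67   0.02484
  solve Keq expr → x = 0.01062; check Q = 1.1390e+05
Then change container volume by factor 1.5 (V_new/V_old).
Step 2:
                  E         D         B
  I        0.001687     2.447   0.01656
  C        0.001186 7.9044e-04 -3.9522e-04
  E        0.002872     2.447   0.01617
  solve Keq expr → x = -3.9522e-04; check Q = 1.1390e+05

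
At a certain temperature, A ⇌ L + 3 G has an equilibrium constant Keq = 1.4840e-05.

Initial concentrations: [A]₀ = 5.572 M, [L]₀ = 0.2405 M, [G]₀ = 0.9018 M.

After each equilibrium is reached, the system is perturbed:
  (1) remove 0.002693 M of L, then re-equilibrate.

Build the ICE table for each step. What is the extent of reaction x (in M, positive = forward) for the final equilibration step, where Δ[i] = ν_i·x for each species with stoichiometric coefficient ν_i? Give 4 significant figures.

x = 0.00194 M

Q₀ = 0.03165 vs Keq = 1.4840e-05 ⇒ Q>K, reverse
Step 1:
                   A          L          G
  I            5.572     0.2405     0.9018
  C            0.231     -0.231    -0.6931
  E            5.803   0.009472     0.2087
  solve Keq expr → x = -0.231; check Q = 1.4840e-05
Then remove 0.002693 M of L.
Step 2:
                   A          L          G
  I            5.803   0.006779     0.2087
  C         -0.00194    0.00194    0.00582
  E            5.801   0.008719     0.2145
  solve Keq expr → x = 0.00194; check Q = 1.4840e-05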